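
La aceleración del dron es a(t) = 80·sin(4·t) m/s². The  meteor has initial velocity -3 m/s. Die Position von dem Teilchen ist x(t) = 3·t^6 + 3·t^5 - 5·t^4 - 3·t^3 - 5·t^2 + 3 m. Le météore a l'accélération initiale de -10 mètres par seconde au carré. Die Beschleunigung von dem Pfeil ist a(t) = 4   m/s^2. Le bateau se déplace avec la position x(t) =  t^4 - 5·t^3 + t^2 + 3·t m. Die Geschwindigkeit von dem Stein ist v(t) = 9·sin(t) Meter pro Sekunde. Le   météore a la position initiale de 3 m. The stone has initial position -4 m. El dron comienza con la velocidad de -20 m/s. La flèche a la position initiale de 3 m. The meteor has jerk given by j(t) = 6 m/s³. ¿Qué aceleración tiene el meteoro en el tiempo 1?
Para resolver esto, necesitamos tomar 1 antiderivada de nuestra ecuación de la sacudida j(t) = 6. La integral de la sacudida es la aceleración. Usando a(0) = -10, obtenemos a(t) = 6·t - 10. De la ecuación de la aceleración a(t) = 6·t - 10, sustituimos t = 1 para obtener a = -4.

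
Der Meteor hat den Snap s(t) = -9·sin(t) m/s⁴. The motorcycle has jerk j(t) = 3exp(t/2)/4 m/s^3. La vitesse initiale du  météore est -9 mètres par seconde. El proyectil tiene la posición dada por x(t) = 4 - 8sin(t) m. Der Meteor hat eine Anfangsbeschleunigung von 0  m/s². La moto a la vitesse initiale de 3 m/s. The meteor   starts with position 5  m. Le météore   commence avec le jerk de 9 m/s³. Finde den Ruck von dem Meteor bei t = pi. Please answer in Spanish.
Debemos encontrar la integral de nuestra ecuación del snap s(t) = -9·sin(t) 1 vez. Integrando el snap y usando la condición inicial j(0) = 9, obtenemos j(t) = 9·cos(t). De la ecuación de la sacudida j(t) = 9·cos(t), sustituimos t = pi para obtener j = -9.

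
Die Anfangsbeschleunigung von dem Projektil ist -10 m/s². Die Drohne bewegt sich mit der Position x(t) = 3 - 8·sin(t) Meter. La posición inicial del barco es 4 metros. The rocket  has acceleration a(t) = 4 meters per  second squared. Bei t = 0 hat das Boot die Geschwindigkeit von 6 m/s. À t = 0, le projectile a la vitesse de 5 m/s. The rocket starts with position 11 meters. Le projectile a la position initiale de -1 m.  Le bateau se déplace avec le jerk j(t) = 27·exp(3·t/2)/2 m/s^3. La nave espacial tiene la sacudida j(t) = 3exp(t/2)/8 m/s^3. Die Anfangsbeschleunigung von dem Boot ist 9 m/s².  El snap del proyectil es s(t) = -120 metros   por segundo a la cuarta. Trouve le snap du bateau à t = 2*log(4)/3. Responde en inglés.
Starting from jerk j(t) = 27·exp(3·t/2)/2, we take 1 derivative. Differentiating jerk, we get snap: s(t) = 81·exp(3·t/2)/4. From the given snap equation s(t) = 81·exp(3·t/2)/4, we substitute t = 2*log(4)/3 to get s = 81.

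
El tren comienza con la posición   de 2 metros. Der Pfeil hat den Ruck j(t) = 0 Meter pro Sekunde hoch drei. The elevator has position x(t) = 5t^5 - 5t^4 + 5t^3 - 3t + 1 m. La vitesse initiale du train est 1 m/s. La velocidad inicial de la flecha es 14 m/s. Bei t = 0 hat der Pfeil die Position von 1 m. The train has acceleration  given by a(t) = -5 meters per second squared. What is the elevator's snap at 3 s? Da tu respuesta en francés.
Nous devons dériver notre équation de la position x(t) = 5·t^5 - 5·t^4 + 5·t^3 - 3·t + 1 4 fois. En dérivant la position, nous obtenons la vitesse: v(t) = 25·t^4 - 20·t^3 + 15·t^2 - 3. En prenant d/dt de v(t), nous trouvons a(t) = 100·t^3 - 60·t^2 + 30·t. En prenant d/dt de a(t), nous trouvons j(t) = 300·t^2 - 120·t + 30. La dérivée du jerk donne le snap: s(t) = 600·t - 120. De l'équation du snap s(t) = 600·t - 120, nous substituons t = 3 pour obtenir s = 1680.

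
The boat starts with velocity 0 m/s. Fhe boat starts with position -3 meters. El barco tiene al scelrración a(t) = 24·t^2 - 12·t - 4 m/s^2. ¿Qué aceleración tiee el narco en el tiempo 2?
Tenemos la aceleración a(t) = 24·t^2 - 12·t - 4. Sustituyendo t = 2: a(2) = 68.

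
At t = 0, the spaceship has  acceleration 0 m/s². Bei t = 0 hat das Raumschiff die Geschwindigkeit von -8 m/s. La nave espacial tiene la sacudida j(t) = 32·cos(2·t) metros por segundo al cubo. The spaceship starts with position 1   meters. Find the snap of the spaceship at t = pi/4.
Starting from jerk j(t) = 32·cos(2·t), we take 1 derivative. Taking d/dt of j(t), we find s(t) = -64·sin(2·t). We have snap s(t) = -64·sin(2·t). Substituting t = pi/4: s(pi/4) = -64.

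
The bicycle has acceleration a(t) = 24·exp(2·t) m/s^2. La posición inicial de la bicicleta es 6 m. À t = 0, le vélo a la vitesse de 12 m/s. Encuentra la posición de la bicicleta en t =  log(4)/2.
Partiendo de la aceleración a(t) = 24·exp(2·t), tomamos 2 integrales. Integrando la aceleración y usando la condición inicial v(0) = 12, obtenemos v(t) = 12·exp(2·t). La integral de la velocidad, con x(0) = 6, da la posición: x(t) = 6·exp(2·t). Tenemos la posición x(t) = 6·exp(2·t). Sustituyendo t = log(4)/2: x(log(4)/2) = 24.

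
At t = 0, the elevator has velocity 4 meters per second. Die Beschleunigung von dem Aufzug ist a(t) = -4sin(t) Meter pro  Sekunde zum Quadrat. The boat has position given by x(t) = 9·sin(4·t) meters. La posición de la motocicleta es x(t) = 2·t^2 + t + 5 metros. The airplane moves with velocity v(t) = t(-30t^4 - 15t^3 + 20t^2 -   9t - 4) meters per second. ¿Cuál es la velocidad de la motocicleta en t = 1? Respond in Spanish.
Debemos derivar nuestra ecuación de la posición x(t) = 2·t^2 + t + 5 1 vez. Tomando d/dt de x(t), encontramos v(t) = 4·t + 1. Tenemos la velocidad v(t) = 4·t + 1. Sustituyendo t = 1: v(1) = 5.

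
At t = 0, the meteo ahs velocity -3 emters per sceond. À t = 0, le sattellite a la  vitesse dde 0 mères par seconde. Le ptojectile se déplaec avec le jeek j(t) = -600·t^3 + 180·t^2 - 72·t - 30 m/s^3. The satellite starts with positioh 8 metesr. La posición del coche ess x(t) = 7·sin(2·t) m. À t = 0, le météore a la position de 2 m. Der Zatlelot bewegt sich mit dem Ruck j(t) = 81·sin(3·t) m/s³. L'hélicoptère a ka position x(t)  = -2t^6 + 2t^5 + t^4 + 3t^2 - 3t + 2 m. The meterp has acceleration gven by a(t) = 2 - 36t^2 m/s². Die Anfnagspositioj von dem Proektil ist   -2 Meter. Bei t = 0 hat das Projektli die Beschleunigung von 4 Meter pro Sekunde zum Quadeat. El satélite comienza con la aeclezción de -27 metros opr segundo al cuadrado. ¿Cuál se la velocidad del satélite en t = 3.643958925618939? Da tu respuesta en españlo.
Debemos encontrar la integral de nuestra ecuación de la sacudida j(t) = 81·sin(3·t) 2 veces. Tomando ∫j(t)dt y aplicando a(0) = -27, encontramos a(t) = -27·cos(3·t). Integrando la aceleración y usando la condición inicial v(0) = 0, obtenemos v(t) = -9·sin(3·t). Usando v(t) = -9·sin(3·t) y sustituyendo t = 3.643958925618939, encontramos v = 8.98174799460165.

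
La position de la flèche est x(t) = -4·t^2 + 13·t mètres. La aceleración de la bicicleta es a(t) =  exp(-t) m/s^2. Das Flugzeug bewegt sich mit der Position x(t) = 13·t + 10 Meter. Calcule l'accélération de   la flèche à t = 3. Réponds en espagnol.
Debemos derivar nuestra ecuación de la posición x(t) = -4·t^2 + 13·t 2 veces. La derivada de la posición da la velocidad: v(t) = 13 - 8·t. La derivada de la velocidad da la aceleración: a(t) = -8. Usando a(t) = -8 y sustituyendo t = 3, encontramos a = -8.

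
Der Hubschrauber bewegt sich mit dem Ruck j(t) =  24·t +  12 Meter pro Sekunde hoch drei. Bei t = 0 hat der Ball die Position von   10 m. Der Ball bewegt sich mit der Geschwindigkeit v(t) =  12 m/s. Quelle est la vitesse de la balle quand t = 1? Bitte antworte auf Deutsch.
Mit v(t) = 12 und Einsetzen von t = 1, finden wir v = 12.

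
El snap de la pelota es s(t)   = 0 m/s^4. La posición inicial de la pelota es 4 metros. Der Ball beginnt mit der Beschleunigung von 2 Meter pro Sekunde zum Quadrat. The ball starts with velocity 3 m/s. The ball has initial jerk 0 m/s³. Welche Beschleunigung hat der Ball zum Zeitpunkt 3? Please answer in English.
To solve this, we need to take 2 integrals of our snap equation s(t) = 0. Taking ∫s(t)dt and applying j(0) = 0, we find j(t) = 0. The integral of jerk is acceleration. Using a(0) = 2, we get a(t) = 2. From the given acceleration equation a(t) = 2, we substitute t = 3 to get a = 2.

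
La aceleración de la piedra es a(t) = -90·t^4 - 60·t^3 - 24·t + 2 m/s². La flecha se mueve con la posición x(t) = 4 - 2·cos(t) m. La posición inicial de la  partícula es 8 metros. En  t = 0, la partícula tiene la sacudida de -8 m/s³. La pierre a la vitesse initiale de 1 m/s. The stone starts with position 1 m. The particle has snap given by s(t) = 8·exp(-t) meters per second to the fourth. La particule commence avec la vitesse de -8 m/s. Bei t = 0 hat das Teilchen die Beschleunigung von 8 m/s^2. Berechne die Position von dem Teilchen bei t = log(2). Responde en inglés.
To find the answer, we compute 4 antiderivatives of s(t) = 8·exp(-t). The integral of snap is jerk. Using j(0) = -8, we get j(t) = -8·exp(-t). Taking ∫j(t)dt and applying a(0) = 8, we find a(t) = 8·exp(-t). The antiderivative of acceleration, with v(0) = -8, gives velocity: v(t) = -8·exp(-t). The integral of velocity, with x(0) = 8, gives position: x(t) = 8·exp(-t). From the given position equation x(t) = 8·exp(-t), we substitute t = log(2) to get x = 4.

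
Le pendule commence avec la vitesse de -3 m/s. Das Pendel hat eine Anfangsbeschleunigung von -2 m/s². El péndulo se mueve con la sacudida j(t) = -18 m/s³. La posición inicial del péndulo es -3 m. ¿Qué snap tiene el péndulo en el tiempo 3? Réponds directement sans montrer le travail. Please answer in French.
Le snap à t = 3 est s = 0.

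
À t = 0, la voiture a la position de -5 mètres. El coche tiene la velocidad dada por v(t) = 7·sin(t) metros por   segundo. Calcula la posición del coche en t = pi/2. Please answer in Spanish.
Necesitamos integrar nuestra ecuación de la velocidad v(t) = 7·sin(t) 1 vez. Integrando la velocidad y usando la condición inicial x(0) = -5, obtenemos x(t) = 2 - 7·cos(t). Tenemos la posición x(t) = 2 - 7·cos(t). Sustituyendo t = pi/2: x(pi/2) = 2.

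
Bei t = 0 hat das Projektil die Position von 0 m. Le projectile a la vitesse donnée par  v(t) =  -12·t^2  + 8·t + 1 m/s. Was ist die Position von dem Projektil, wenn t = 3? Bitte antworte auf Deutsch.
Um dies zu lösen, müssen wir 1 Integral unserer Gleichung für die Geschwindigkeit v(t) = -12·t^2 + 8·t + 1 finden. Durch Integration von der Geschwindigkeit und Verwendung der Anfangsbedingung x(0) = 0, erhalten wir x(t) = -4·t^3 + 4·t^2 + t. Aus der Gleichung für die Position x(t) = -4·t^3 + 4·t^2 + t, setzen wir t = 3 ein und erhalten x = -69.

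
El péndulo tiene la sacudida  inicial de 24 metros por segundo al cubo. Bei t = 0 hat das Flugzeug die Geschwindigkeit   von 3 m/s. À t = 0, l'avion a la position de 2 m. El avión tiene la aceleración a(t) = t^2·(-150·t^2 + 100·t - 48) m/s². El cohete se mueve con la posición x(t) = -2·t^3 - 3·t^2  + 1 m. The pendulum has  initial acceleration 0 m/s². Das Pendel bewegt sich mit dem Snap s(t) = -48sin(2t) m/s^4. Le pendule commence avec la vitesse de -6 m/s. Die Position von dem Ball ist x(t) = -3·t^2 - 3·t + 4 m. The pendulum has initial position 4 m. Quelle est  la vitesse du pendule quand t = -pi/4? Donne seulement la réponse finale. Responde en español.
La respuesta es 0.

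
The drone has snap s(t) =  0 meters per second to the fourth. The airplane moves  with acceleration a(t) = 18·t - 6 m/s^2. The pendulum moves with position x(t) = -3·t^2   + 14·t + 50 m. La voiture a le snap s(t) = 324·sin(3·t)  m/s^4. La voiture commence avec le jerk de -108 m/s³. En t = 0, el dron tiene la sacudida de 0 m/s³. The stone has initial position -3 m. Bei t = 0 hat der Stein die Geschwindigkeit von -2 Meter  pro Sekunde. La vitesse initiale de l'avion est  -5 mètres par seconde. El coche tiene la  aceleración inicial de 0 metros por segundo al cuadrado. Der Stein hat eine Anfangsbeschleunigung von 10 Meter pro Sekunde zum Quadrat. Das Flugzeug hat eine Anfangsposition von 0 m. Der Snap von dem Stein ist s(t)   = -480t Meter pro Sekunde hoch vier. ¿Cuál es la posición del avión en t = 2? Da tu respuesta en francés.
En partant de l'accélération a(t) = 18·t - 6, nous prenons 2 primitives. L'intégrale de l'accélération, avec v(0) = -5, donne la vitesse: v(t) = 9·t^2 - 6·t - 5. En prenant ∫v(t)dt et en appliquant x(0) = 0, nous trouvons x(t) = 3·t^3 - 3·t^2 - 5·t. Nous avons la position x(t) = 3·t^3 - 3·t^2 - 5·t. En substituant t = 2: x(2) = 2.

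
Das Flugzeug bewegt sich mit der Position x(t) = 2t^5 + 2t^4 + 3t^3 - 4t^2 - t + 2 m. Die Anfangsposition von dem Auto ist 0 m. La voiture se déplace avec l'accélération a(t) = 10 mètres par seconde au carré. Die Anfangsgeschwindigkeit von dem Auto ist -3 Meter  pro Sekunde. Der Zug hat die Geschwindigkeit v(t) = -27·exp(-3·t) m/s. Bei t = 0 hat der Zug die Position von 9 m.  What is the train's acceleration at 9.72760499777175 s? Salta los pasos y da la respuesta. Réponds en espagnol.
En t = 9.72760499777175, a = 1.71612730313750E-11.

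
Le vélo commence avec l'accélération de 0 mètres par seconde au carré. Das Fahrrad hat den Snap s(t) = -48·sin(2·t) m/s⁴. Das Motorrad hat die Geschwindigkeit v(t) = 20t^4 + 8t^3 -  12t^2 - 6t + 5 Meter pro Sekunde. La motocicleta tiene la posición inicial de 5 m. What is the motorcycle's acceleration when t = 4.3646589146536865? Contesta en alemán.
Um dies zu lösen, müssen wir 1 Ableitung unserer Gleichung für die Geschwindigkeit v(t) = 20·t^4 + 8·t^3 - 12·t^2 - 6·t + 5 nehmen. Mit d/dt von v(t) finden wir a(t) = 80·t^3 + 24·t^2 - 24·t - 6. Aus der Gleichung für die Beschleunigung a(t) = 80·t^3 + 24·t^2 - 24·t - 6, setzen wir t = 4.3646589146536865 ein und erhalten a = 6998.28071030908.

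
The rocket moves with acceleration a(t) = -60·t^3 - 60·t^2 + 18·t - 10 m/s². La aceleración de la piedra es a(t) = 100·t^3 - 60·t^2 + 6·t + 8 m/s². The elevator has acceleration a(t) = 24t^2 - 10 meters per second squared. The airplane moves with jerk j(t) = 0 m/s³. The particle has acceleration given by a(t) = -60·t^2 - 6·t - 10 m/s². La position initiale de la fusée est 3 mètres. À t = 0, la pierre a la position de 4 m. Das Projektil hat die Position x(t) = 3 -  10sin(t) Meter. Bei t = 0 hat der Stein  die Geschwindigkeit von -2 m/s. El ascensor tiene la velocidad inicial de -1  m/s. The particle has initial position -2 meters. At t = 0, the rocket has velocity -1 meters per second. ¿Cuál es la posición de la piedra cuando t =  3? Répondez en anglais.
To find the answer, we compute 2 antiderivatives of a(t) = 100·t^3 - 60·t^2 + 6·t + 8. The antiderivative of acceleration, with v(0) = -2, gives velocity: v(t) = 25·t^4 - 20·t^3 + 3·t^2 + 8·t - 2. The antiderivative of velocity is position. Using x(0) = 4, we get x(t) = 5·t^5 - 5·t^4 + t^3 + 4·t^2 - 2·t + 4. We have position x(t) = 5·t^5 - 5·t^4 + t^3 + 4·t^2 - 2·t + 4. Substituting t = 3: x(3) = 871.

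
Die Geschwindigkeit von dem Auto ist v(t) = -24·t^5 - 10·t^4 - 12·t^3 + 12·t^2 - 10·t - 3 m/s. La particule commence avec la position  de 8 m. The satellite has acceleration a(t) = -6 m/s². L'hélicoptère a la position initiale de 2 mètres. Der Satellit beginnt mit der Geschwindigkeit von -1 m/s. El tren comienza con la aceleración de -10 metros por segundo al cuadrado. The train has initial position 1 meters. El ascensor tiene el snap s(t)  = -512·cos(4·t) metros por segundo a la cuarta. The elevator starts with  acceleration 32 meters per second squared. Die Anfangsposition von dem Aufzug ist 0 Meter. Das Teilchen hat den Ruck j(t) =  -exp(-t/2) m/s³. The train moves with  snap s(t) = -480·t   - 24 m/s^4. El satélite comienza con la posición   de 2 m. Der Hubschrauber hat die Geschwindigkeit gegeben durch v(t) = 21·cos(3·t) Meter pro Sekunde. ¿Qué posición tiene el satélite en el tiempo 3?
Partiendo de la aceleración a(t) = -6, tomamos 2 antiderivadas. La antiderivada de la aceleración es la velocidad. Usando v(0) = -1, obtenemos v(t) = -6·t - 1. Integrando la velocidad y usando la condición inicial x(0) = 2, obtenemos x(t) = -3·t^2 - t + 2. Usando x(t) = -3·t^2 - t + 2 y sustituyendo t = 3, encontramos x = -28.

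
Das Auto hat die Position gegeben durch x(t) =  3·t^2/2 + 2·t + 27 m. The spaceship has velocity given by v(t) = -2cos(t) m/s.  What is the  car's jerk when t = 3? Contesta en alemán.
Um dies zu lösen, müssen wir 3 Ableitungen unserer Gleichung für die Position x(t) = 3·t^2/2 + 2·t + 27 nehmen. Die Ableitung von der Position ergibt die Geschwindigkeit: v(t) = 3·t + 2. Durch Ableiten von der Geschwindigkeit erhalten wir die Beschleunigung: a(t) = 3. Mit d/dt von a(t) finden wir j(t) = 0. Wir haben den Ruck j(t) = 0. Durch Einsetzen von t = 3: j(3) = 0.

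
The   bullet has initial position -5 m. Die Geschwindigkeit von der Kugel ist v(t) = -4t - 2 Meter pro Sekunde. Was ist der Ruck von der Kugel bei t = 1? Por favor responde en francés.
En partant de la vitesse v(t) = -4·t - 2, nous prenons 2 dérivées. En dérivant la vitesse, nous obtenons l'accélération: a(t) = -4. En dérivant l'accélération, nous obtenons le jerk: j(t) = 0. Nous avons le jerk j(t) = 0. En substituant t = 1: j(1) = 0.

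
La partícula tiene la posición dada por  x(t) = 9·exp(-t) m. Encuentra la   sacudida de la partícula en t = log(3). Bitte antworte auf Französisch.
Pour résoudre ceci, nous devons prendre 3 dérivées de notre équation de la position x(t) = 9·exp(-t). En dérivant la position, nous obtenons la vitesse: v(t) = -9·exp(-t). La dérivée de la vitesse donne l'accélération: a(t) = 9·exp(-t). En prenant d/dt de a(t), nous trouvons j(t) = -9·exp(-t). De l'équation du jerk j(t) = -9·exp(-t), nous substituons t = log(3) pour obtenir j = -3.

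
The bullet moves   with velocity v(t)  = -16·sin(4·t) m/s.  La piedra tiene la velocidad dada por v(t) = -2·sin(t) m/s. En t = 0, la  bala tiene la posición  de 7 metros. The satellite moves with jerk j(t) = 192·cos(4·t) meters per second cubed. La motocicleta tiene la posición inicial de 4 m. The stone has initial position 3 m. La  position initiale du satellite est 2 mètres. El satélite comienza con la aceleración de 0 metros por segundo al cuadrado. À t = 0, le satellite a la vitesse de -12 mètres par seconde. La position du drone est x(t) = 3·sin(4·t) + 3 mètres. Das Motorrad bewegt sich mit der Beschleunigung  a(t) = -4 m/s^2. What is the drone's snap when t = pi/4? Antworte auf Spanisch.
Debemos derivar nuestra ecuación de la posición x(t) = 3·sin(4·t) + 3 4 veces. Derivando la posición, obtenemos la velocidad: v(t) = 12·cos(4·t). Tomando d/dt de v(t), encontramos a(t) = -48·sin(4·t). La derivada de la aceleración da la sacudida: j(t) = -192·cos(4·t). Tomando d/dt de j(t), encontramos s(t) = 768·sin(4·t). Tenemos el snap s(t) = 768·sin(4·t). Sustituyendo t = pi/4: s(pi/4) = 0.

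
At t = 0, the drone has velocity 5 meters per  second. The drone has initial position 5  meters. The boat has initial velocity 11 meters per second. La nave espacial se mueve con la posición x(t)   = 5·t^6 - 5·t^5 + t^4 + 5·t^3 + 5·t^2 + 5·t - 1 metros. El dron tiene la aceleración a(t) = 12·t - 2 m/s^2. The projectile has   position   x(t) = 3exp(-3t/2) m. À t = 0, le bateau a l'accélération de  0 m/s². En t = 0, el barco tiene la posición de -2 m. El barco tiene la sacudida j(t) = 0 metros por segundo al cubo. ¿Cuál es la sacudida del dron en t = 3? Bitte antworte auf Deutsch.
Ausgehend von der Beschleunigung a(t) = 12·t - 2, nehmen wir 1 Ableitung. Durch Ableiten von der Beschleunigung erhalten wir den Ruck: j(t) = 12. Wir haben den Ruck j(t) = 12. Durch Einsetzen von t = 3: j(3) = 12.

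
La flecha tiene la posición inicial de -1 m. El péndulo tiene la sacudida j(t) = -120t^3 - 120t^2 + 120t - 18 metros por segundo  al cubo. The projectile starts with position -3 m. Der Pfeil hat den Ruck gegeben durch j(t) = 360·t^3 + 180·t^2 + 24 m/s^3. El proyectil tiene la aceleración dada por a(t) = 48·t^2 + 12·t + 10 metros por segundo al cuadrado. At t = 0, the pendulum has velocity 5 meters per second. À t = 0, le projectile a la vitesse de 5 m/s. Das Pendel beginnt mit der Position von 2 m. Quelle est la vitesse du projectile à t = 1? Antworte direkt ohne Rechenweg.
v(1) = 37.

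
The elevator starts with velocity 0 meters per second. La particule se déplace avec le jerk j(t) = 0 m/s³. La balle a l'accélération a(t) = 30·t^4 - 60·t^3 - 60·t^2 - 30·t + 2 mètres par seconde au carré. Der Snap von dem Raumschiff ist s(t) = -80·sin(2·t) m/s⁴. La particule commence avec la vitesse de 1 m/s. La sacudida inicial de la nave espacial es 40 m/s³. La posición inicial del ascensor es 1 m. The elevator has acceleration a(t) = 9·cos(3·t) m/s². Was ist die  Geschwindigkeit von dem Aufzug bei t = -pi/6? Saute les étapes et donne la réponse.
Bei t = -pi/6, v = -3.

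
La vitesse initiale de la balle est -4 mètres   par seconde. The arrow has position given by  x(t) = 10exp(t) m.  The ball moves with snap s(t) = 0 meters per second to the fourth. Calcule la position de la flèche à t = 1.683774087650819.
Nous avons la position x(t) = 10·exp(t). En substituant t = 1.683774087650819: x(1.683774087650819) = 53.8584431055621.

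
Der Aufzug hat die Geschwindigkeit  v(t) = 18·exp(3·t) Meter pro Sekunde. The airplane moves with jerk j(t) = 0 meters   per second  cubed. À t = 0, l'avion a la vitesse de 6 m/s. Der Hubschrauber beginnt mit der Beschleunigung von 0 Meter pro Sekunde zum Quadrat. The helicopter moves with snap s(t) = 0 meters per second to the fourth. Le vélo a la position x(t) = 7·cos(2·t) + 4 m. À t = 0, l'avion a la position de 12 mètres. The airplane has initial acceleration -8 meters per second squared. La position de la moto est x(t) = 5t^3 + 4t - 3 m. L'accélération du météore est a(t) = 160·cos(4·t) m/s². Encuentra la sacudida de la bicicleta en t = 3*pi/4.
Partiendo de la posición x(t) = 7·cos(2·t) + 4, tomamos 3 derivadas. Derivando la posición, obtenemos la velocidad: v(t) = -14·sin(2·t). Tomando d/dt de v(t), encontramos a(t) = -28·cos(2·t). Tomando d/dt de a(t), encontramos j(t) = 56·sin(2·t). Usando j(t) = 56·sin(2·t) y sustituyendo t = 3*pi/4, encontramos j = -56.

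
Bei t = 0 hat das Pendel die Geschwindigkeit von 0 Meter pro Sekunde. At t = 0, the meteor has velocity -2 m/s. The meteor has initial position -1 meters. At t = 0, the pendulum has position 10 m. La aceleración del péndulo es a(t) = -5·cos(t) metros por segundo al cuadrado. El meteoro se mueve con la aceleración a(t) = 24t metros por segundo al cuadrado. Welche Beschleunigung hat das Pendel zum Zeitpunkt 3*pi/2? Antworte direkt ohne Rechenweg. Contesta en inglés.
At t = 3*pi/2, a = 0.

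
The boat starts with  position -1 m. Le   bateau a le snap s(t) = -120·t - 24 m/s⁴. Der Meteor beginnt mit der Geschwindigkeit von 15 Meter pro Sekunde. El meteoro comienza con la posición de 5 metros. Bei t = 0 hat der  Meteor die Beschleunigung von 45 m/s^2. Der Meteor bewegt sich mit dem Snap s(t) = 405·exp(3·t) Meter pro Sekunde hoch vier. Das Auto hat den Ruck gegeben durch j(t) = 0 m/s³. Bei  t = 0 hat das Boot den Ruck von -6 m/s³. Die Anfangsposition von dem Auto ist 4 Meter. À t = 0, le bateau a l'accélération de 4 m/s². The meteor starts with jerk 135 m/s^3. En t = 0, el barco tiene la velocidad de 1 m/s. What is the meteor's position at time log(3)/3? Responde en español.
Debemos encontrar la antiderivada de nuestra ecuación del snap s(t) = 405·exp(3·t) 4 veces. Integrando el snap y usando la condición inicial j(0) = 135, obtenemos j(t) = 135·exp(3·t). La antiderivada de la sacudida es la aceleración. Usando a(0) = 45, obtenemos a(t) = 45·exp(3·t). La antiderivada de la aceleración es la velocidad. Usando v(0) = 15, obtenemos v(t) = 15·exp(3·t). La antiderivada de la velocidad, con x(0) = 5, da la posición: x(t) = 5·exp(3·t). Usando x(t) = 5·exp(3·t) y sustituyendo t = log(3)/3, encontramos x = 15.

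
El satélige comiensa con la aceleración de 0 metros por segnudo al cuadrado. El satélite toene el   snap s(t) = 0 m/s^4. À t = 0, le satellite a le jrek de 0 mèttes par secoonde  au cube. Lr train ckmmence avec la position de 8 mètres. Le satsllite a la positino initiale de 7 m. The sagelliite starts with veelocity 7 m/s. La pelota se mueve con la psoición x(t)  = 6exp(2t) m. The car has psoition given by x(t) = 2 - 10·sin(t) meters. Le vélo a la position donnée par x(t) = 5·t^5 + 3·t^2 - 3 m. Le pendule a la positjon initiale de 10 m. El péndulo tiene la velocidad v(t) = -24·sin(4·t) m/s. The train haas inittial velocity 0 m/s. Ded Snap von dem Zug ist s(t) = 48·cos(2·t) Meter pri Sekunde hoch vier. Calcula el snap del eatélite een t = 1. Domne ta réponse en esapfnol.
De la ecuación del snap s(t) = 0, sustituimos t = 1 para obtener s = 0.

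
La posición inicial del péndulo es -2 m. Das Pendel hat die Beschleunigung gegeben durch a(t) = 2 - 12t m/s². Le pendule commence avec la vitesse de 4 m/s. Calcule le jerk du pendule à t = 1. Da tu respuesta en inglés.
To solve this, we need to take 1 derivative of our acceleration equation a(t) = 2 - 12·t. The derivative of acceleration gives jerk: j(t) = -12. From the given jerk equation j(t) = -12, we substitute t = 1 to get j = -12.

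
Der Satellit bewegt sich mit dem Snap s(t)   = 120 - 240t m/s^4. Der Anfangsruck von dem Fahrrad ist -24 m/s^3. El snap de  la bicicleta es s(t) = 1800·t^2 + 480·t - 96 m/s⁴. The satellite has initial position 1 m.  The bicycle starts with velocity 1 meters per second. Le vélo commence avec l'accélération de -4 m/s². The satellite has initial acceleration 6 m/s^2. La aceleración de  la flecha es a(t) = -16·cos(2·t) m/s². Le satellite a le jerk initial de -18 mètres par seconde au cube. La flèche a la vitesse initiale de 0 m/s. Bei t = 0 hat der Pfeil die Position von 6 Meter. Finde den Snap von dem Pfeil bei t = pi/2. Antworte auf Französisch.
Nous devons dériver notre équation de l'accélération a(t) = -16·cos(2·t) 2 fois. En prenant d/dt de a(t), nous trouvons j(t) = 32·sin(2·t). En dérivant le jerk, nous obtenons le snap: s(t) = 64·cos(2·t). En utilisant s(t) = 64·cos(2·t) et en substituant t = pi/2, nous trouvons s = -64.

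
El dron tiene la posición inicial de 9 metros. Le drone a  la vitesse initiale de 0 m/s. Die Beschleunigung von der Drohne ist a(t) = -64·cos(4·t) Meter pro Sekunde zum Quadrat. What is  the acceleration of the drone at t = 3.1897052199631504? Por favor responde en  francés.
De l'équation de l'accélération a(t) = -64·cos(4·t), nous substituons t = 3.1897052199631504 pour obtenir a = -62.8184661292356.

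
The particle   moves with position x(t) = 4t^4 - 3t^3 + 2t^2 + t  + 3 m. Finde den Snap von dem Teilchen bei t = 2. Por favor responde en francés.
En partant de la position x(t) = 4·t^4 - 3·t^3 + 2·t^2 + t + 3, nous prenons 4 dérivées. La dérivée de la position donne la vitesse: v(t) = 16·t^3 - 9·t^2 + 4·t + 1. En dérivant la vitesse, nous obtenons l'accélération: a(t) = 48·t^2 - 18·t + 4. En dérivant l'accélération, nous obtenons le jerk: j(t) = 96·t - 18. En dérivant le jerk, nous obtenons le snap: s(t) = 96. Nous avons le snap s(t) = 96. En substituant t = 2: s(2) = 96.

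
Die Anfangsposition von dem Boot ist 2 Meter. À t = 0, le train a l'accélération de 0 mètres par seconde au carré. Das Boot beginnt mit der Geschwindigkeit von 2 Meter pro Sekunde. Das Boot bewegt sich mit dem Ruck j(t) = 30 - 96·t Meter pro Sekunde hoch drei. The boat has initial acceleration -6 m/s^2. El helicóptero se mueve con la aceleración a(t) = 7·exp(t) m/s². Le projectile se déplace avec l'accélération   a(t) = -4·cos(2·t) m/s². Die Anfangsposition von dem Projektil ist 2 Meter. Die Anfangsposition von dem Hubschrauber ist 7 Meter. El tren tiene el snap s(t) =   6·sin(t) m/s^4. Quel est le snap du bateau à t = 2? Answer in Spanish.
Para resolver esto, necesitamos tomar 1 derivada de nuestra ecuación de la sacudida j(t) = 30 - 96·t. Derivando la sacudida, obtenemos el snap: s(t) = -96. De la ecuación del snap s(t) = -96, sustituimos t = 2 para obtener s = -96.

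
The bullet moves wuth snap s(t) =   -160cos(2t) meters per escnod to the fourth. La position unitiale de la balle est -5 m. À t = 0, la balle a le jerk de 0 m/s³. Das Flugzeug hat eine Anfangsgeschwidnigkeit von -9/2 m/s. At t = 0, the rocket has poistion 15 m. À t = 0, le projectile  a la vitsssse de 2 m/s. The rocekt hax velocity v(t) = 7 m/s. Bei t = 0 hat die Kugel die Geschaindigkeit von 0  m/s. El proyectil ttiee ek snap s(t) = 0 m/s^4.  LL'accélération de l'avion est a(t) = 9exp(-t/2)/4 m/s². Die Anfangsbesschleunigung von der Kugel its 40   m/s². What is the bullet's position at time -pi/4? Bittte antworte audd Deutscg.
Wir müssen die Stammfunktion unserer Gleichung für den Snap s(t) = -160·cos(2·t) 4-mal finden. Durch Integration von dem Snap und Verwendung der Anfangsbedingung j(0) = 0, erhalten wir j(t) = -80·sin(2·t). Die Stammfunktion von dem Ruck ist die Beschleunigung. Mit a(0) = 40 erhalten wir a(t) = 40·cos(2·t). Durch Integration von der Beschleunigung und Verwendung der Anfangsbedingung v(0) = 0, erhalten wir v(t) = 20·sin(2·t). Mit ∫v(t)dt und Anwendung von x(0) = -5, finden wir x(t) = 5 - 10·cos(2·t). Mit x(t) = 5 - 10·cos(2·t) und Einsetzen von t = -pi/4, finden wir x = 5.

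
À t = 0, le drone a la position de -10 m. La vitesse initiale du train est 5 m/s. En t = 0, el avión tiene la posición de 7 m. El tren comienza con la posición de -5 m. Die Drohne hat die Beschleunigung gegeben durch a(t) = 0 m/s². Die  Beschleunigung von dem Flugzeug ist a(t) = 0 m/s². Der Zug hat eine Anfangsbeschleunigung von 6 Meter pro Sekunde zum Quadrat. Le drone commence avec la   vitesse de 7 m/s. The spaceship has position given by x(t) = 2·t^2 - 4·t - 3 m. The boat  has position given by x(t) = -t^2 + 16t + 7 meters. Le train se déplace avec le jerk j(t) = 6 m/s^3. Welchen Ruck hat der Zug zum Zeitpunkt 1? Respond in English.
From the given jerk equation j(t) = 6, we substitute t = 1 to get j = 6.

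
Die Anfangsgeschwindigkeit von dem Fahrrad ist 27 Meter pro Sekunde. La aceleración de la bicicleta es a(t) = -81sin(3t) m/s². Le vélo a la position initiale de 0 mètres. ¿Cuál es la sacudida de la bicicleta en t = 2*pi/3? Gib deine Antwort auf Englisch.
To solve this, we need to take 1 derivative of our acceleration equation a(t) = -81·sin(3·t). The derivative of acceleration gives jerk: j(t) = -243·cos(3·t). We have jerk j(t) = -243·cos(3·t). Substituting t = 2*pi/3: j(2*pi/3) = -243.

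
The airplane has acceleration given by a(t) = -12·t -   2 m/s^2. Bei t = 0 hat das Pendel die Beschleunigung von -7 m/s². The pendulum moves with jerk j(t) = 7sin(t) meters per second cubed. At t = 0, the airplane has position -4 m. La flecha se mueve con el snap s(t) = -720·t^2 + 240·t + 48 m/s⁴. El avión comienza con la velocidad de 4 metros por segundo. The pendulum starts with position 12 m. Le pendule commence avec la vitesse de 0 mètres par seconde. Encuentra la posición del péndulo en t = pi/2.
Partiendo de la sacudida j(t) = 7·sin(t), tomamos 3 integrales. Tomando ∫j(t)dt y aplicando a(0) = -7, encontramos a(t) = -7·cos(t). La antiderivada de la aceleración es la velocidad. Usando v(0) = 0, obtenemos v(t) = -7·sin(t). La antiderivada de la velocidad es la posición. Usando x(0) = 12, obtenemos x(t) = 7·cos(t) + 5. Usando x(t) = 7·cos(t) + 5 y sustituyendo t = pi/2, encontramos x = 5.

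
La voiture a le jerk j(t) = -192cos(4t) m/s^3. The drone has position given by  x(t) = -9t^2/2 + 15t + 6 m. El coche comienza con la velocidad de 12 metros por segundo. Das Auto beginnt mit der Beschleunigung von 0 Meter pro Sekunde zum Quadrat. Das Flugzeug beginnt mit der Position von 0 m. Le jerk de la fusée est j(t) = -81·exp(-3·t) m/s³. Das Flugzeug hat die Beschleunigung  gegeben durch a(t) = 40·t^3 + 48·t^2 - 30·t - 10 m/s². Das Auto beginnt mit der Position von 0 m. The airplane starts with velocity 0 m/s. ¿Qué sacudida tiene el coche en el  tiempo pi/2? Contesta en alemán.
Wir haben den Ruck j(t) = -192·cos(4·t). Durch Einsetzen von t = pi/2: j(pi/2) = -192.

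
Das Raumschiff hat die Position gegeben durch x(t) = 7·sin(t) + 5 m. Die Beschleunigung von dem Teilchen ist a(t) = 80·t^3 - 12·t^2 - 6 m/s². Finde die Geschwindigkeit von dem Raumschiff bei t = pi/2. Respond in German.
Wir müssen unsere Gleichung für die Position x(t) = 7·sin(t) + 5 1-mal ableiten. Die Ableitung von der Position ergibt die Geschwindigkeit: v(t) = 7·cos(t). Mit v(t) = 7·cos(t) und Einsetzen von t = pi/2, finden wir v = 0.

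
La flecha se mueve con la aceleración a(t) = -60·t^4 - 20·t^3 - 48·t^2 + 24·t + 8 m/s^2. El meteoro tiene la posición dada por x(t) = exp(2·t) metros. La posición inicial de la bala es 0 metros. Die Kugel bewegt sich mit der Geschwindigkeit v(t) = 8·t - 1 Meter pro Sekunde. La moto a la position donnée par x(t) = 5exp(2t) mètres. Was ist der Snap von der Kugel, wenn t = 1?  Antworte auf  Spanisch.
Para resolver esto, necesitamos tomar 3 derivadas de nuestra ecuación de la velocidad v(t) = 8·t - 1. Tomando d/dt de v(t), encontramos a(t) = 8. Tomando d/dt de a(t), encontramos j(t) = 0. Derivando la sacudida, obtenemos el snap: s(t) = 0. Tenemos el snap s(t) = 0. Sustituyendo t = 1: s(1) = 0.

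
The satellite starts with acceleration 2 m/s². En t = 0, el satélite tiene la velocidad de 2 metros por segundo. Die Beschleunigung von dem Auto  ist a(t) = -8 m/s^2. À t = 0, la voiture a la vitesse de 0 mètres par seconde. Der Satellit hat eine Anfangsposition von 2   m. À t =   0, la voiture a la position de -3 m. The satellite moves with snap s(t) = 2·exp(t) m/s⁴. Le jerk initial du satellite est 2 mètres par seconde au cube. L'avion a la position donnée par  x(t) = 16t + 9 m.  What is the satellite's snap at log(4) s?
From the given snap equation s(t) = 2·exp(t), we substitute t = log(4) to get s = 8.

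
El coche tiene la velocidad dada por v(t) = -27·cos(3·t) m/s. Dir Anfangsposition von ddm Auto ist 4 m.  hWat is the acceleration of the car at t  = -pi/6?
Starting from velocity v(t) = -27·cos(3·t), we take 1 derivative. The derivative of velocity gives acceleration: a(t) = 81·sin(3·t). From the given acceleration equation a(t) = 81·sin(3·t), we substitute t = -pi/6 to get a = -81.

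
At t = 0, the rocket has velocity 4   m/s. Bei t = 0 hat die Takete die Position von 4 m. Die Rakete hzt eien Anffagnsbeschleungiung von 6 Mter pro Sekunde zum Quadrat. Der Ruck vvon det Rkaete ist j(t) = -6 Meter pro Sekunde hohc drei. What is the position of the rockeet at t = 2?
Starting from jerk j(t) = -6, we take 3 integrals. Integrating jerk and using the initial condition a(0) = 6, we get a(t) = 6 - 6·t. The integral of acceleration is velocity. Using v(0) = 4, we get v(t) = -3·t^2 + 6·t + 4. The integral of velocity is position. Using x(0) = 4, we get x(t) = -t^3 + 3·t^2 + 4·t + 4. Using x(t) = -t^3 + 3·t^2 + 4·t + 4 and substituting t = 2, we find x = 16.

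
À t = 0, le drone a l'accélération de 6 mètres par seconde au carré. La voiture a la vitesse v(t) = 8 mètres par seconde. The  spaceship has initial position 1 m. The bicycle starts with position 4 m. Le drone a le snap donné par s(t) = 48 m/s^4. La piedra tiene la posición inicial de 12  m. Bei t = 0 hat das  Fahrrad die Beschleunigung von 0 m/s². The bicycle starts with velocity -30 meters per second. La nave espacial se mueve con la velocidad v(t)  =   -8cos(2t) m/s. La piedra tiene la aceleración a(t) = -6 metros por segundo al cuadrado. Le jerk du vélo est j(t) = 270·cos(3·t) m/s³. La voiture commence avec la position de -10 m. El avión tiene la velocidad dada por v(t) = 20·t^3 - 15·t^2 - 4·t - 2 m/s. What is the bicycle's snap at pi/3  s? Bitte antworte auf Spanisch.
Para resolver esto, necesitamos tomar 1 derivada de nuestra ecuación de la sacudida j(t) = 270·cos(3·t). Tomando d/dt de j(t), encontramos s(t) = -810·sin(3·t). De la ecuación del snap s(t) = -810·sin(3·t), sustituimos t = pi/3 para obtener s = 0.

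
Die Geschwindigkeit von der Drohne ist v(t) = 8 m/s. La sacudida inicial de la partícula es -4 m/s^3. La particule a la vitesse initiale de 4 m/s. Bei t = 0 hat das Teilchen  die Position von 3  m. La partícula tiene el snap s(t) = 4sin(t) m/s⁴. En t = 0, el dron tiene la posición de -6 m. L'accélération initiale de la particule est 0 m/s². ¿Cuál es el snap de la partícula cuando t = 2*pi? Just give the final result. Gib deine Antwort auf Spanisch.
En t = 2*pi, s = 0.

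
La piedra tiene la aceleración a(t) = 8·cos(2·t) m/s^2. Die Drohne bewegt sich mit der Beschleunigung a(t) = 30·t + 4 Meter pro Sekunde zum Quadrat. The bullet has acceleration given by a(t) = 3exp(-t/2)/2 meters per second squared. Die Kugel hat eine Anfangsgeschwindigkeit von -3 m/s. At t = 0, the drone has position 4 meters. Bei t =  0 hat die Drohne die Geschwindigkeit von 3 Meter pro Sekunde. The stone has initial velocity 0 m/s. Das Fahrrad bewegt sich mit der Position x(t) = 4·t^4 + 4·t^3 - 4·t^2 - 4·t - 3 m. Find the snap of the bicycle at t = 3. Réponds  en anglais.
To solve this, we need to take 4 derivatives of our position equation x(t) = 4·t^4 + 4·t^3 - 4·t^2 - 4·t - 3. Differentiating position, we get velocity: v(t) = 16·t^3 + 12·t^2 - 8·t - 4. Taking d/dt of v(t), we find a(t) = 48·t^2 + 24·t - 8. Differentiating acceleration, we get jerk: j(t) = 96·t + 24. Differentiating jerk, we get snap: s(t) = 96. We have snap s(t) = 96. Substituting t = 3: s(3) = 96.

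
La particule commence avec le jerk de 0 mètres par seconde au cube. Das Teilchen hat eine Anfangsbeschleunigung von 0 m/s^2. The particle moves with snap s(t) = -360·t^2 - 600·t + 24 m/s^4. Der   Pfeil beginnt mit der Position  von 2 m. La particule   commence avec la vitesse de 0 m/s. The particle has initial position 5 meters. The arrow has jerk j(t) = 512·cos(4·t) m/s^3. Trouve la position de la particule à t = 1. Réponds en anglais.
To solve this, we need to take 4 antiderivatives of our snap equation s(t) = -360·t^2 - 600·t + 24. The integral of snap, with j(0) = 0, gives jerk: j(t) = 12·t·(-10·t^2 - 25·t + 2). Integrating jerk and using the initial condition a(0) = 0, we get a(t) = t^2·(-30·t^2 - 100·t + 12). Taking ∫a(t)dt and applying v(0) = 0, we find v(t) = t^3·(-6·t^2 - 25·t + 4). The integral of velocity is position. Using x(0) = 5, we get x(t) = -t^6 - 5·t^5 + t^4 + 5. From the given position equation x(t) = -t^6 - 5·t^5 + t^4 + 5, we substitute t = 1 to get x = 0.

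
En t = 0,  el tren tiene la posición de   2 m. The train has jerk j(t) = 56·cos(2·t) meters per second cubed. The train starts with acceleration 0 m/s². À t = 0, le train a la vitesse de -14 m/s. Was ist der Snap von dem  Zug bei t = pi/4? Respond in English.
To solve this, we need to take 1 derivative of our jerk equation j(t) = 56·cos(2·t). The derivative of jerk gives snap: s(t) = -112·sin(2·t). Using s(t) = -112·sin(2·t) and substituting t = pi/4, we find s = -112.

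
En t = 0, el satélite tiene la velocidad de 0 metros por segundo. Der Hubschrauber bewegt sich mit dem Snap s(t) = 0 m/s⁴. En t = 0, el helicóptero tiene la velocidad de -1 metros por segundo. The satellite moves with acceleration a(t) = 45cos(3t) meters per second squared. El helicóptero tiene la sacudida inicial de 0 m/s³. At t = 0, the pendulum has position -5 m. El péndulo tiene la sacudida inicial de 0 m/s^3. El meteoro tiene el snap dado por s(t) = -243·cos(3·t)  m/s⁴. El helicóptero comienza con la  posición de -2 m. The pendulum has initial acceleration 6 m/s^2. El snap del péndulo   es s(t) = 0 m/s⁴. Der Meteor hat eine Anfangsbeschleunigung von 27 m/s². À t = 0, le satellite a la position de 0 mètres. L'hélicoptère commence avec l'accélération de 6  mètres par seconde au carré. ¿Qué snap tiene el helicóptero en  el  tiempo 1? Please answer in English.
From the given snap equation s(t) = 0, we substitute t = 1 to get s = 0.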